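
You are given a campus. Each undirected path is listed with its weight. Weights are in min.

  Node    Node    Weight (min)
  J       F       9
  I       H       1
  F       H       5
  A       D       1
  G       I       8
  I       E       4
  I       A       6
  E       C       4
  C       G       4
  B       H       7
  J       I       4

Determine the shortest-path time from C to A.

14 min

Shortest distances from C:
C: 0
E: 4  (via C)
G: 4  (via C)
I: 8  (via E)
H: 9  (via I)
J: 12  (via I)
A: 14  (via I)
Shortest route: C → E → I → A = 14 min.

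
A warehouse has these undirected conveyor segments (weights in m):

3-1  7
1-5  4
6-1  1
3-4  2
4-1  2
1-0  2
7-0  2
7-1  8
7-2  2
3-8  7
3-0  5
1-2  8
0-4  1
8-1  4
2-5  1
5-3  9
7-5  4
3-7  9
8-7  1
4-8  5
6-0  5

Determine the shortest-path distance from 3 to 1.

4 m

Enumerating some paths:
3 - 1: 7 = 7
3 - 4 - 1: 2+2 = 4
3 - 4 - 0 - 1: 2+1+2 = 5
3 - 0 - 1: 5+2 = 7
The minimum is 4 m via 3 - 4 - 1.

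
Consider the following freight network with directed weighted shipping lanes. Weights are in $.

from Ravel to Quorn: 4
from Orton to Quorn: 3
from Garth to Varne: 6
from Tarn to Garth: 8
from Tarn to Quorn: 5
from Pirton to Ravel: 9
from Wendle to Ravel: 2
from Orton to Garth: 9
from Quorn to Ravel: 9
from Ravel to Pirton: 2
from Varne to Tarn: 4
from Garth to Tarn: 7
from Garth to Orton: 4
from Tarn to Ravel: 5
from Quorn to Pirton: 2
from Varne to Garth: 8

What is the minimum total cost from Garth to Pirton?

Running Dijkstra from Garth:
Garth: 0
Orton: 4  (via Garth)
Varne: 6  (via Garth)
Quorn: 7  (via Orton)
Tarn: 7  (via Garth)
Pirton: 9  (via Quorn)
Shortest route: Garth → Orton → Quorn → Pirton = $9.

$9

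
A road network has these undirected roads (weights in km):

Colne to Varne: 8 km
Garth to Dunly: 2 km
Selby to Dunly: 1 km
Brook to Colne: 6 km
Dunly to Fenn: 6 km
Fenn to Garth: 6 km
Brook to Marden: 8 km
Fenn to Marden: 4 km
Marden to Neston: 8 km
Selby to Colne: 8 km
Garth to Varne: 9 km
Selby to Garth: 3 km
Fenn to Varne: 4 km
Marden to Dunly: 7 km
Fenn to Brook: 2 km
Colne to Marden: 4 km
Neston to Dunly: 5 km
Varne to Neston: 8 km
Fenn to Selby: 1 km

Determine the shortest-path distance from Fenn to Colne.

Running Dijkstra from Fenn:
Fenn: 0
Selby: 1  (via Fenn)
Brook: 2  (via Fenn)
Dunly: 2  (via Selby)
Varne: 4  (via Fenn)
Marden: 4  (via Fenn)
Garth: 4  (via Selby)
Neston: 7  (via Dunly)
Colne: 8  (via Brook)
Shortest route: Fenn–Brook–Colne = 8 km.

8 km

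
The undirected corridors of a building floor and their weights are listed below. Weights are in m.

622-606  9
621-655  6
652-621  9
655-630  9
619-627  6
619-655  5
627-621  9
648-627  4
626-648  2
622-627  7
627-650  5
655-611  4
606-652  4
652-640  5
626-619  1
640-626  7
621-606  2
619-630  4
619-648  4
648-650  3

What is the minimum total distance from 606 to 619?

13 m

Enumerating some paths:
606 - 652 - 640 - 626 - 619: 4+5+7+1 = 17
606 - 621 - 627 - 648 - 626 - 619: 2+9+4+2+1 = 18
606 - 621 - 627 - 619: 2+9+6 = 17
606 - 621 - 655 - 619: 2+6+5 = 13
Cheapest is 606 - 621 - 655 - 619 at 13 m.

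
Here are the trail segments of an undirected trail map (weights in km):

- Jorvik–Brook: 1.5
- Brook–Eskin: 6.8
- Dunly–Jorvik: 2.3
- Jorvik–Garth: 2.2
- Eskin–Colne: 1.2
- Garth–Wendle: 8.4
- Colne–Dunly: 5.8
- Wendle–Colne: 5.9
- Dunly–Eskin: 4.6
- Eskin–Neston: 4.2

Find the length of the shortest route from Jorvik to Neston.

Candidate routes:
Jorvik–Brook–Eskin–Neston: 1.5+6.8+4.2 = 12.5
Jorvik–Dunly–Eskin–Neston: 2.3+4.6+4.2 = 11.1
Jorvik–Dunly–Colne–Eskin–Neston: 2.3+5.8+1.2+4.2 = 13.5
The minimum is 11.1 km via Jorvik–Dunly–Eskin–Neston.

11.1 km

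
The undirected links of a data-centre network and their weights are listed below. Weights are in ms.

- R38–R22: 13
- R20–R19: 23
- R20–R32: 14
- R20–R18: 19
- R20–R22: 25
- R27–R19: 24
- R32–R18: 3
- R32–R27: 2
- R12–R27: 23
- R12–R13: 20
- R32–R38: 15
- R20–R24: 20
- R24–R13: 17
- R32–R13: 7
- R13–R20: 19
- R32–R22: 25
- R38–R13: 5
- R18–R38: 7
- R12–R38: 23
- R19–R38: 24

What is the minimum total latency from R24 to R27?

Compare a few routes:
R24 - R13 - R38 - R18 - R32 - R27: 17+5+7+3+2 = 34
R24 - R13 - R32 - R27: 17+7+2 = 26
The minimum is 26 ms via R24 - R13 - R32 - R27.

26 ms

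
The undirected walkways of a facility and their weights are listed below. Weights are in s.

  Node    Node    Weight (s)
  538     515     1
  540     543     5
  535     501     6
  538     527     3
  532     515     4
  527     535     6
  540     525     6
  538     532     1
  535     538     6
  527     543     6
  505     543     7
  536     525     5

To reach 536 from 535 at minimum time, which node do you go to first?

527

Compare a few routes:
535 - 538 - 527 - 543 - 540 - 525 - 536: 6+3+6+5+6+5 = 31
535 - 527 - 543 - 540 - 525 - 536: 6+6+5+6+5 = 28
The minimum is 28 s via 535 - 527 - 543 - 540 - 525 - 536.
So from 535 the first move is to 527.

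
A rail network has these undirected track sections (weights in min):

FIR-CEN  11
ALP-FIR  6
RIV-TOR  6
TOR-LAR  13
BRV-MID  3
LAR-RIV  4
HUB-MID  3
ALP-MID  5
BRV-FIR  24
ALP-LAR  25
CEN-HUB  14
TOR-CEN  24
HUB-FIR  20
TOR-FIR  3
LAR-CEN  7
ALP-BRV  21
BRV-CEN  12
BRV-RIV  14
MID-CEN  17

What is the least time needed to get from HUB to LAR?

21 min

Settle nodes by increasing distance from HUB:
HUB: 0
MID: 3  (via HUB)
BRV: 6  (via MID)
ALP: 8  (via MID)
FIR: 14  (via ALP)
CEN: 14  (via HUB)
TOR: 17  (via FIR)
RIV: 20  (via BRV)
LAR: 21  (via CEN)
Shortest route: HUB–CEN–LAR = 21 min.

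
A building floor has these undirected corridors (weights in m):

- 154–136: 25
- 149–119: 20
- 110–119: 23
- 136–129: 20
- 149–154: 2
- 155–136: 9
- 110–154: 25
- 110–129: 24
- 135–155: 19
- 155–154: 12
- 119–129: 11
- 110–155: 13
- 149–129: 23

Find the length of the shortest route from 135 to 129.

48 m

Candidate routes:
135 - 155 - 154 - 149 - 129: 19+12+2+23 = 56
135 - 155 - 136 - 129: 19+9+20 = 48
135 - 155 - 110 - 129: 19+13+24 = 56
The minimum is 48 m via 135 - 155 - 136 - 129.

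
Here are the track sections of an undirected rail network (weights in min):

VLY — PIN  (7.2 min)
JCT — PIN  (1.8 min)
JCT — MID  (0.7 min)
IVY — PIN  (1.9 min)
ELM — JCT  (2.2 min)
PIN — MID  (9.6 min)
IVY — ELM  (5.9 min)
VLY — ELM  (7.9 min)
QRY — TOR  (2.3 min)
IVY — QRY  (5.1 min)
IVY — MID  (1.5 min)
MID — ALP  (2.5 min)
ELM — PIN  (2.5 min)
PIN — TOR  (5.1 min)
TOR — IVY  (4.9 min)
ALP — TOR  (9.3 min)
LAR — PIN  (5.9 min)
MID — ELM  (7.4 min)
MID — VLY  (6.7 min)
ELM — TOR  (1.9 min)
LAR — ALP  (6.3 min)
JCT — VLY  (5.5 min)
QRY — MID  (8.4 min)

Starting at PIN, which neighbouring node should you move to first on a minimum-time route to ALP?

Candidate routes:
PIN → ELM → JCT → MID → ALP: 2.5+2.2+0.7+2.5 = 7.9
PIN → JCT → MID → ALP: 1.8+0.7+2.5 = 5
PIN → IVY → MID → ALP: 1.9+1.5+2.5 = 5.9
Cheapest is PIN → JCT → MID → ALP at 5 min.
So from PIN the first move is to JCT.

JCT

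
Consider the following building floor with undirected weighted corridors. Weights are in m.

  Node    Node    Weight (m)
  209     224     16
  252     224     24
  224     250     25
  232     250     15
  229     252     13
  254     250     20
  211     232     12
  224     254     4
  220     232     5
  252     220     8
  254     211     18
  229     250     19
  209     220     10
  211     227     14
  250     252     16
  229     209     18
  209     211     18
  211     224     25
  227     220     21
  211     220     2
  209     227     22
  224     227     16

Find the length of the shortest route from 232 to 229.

Compare a few routes:
232–220–252–229: 5+8+13 = 26
232–211–220–252–229: 12+2+8+13 = 35
232–250–229: 15+19 = 34
232–220–209–229: 5+10+18 = 33
Cheapest is 232–220–252–229 at 26 m.

26 m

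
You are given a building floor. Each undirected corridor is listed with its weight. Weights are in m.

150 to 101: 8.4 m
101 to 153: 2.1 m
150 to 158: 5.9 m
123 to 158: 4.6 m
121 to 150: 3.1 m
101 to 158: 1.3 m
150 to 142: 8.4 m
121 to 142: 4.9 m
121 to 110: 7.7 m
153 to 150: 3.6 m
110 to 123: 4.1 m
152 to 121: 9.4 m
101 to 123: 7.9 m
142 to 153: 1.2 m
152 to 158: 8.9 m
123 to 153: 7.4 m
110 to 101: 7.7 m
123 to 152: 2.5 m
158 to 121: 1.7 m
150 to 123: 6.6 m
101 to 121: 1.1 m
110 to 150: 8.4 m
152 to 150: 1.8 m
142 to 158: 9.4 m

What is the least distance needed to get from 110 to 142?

11 m

Settle nodes by increasing distance from 110:
110: 0
123: 4.1  (via 110)
152: 6.6  (via 123)
121: 7.7  (via 110)
101: 7.7  (via 110)
150: 8.4  (via 110)
158: 8.7  (via 123)
153: 9.8  (via 101)
142: 11  (via 153)
Shortest route: 110 → 101 → 153 → 142 = 11 m.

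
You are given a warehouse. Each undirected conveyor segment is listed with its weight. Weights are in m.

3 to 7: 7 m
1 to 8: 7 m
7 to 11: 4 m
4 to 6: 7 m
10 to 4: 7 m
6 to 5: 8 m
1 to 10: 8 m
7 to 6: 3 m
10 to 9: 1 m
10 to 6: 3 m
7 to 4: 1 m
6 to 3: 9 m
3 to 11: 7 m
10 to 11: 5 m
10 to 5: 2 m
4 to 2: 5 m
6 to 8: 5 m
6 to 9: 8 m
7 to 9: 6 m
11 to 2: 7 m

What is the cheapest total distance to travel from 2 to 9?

12 m

Enumerating some paths:
2 → 4 → 7 → 9: 5+1+6 = 12
2 → 4 → 10 → 9: 5+7+1 = 13
Cheapest is 2 → 4 → 7 → 9 at 12 m.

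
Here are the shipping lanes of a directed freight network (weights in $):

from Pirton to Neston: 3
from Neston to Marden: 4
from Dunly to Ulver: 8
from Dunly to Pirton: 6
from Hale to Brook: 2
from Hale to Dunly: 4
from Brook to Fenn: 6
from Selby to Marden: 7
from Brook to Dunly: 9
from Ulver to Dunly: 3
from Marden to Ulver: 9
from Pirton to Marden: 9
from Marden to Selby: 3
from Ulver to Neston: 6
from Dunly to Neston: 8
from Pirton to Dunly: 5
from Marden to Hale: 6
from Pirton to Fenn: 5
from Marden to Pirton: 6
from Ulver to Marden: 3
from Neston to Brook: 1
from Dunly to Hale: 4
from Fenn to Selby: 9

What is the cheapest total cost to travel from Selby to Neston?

Candidate routes:
Selby–Marden–Ulver–Neston: 7+9+6 = 22
Selby–Marden–Pirton–Neston: 7+6+3 = 16
Selby–Marden–Hale–Dunly–Neston: 7+6+4+8 = 25
Cheapest is Selby–Marden–Pirton–Neston at $16.

$16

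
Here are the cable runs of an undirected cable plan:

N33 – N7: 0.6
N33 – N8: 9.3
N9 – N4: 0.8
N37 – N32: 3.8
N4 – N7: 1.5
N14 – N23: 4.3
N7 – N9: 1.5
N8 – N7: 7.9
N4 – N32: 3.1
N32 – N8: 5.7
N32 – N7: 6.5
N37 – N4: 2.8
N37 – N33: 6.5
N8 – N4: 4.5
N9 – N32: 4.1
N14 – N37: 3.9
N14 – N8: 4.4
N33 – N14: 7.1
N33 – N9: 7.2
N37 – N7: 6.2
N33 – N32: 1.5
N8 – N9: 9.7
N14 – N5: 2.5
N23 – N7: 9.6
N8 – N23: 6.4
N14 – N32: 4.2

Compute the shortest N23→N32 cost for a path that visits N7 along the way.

11.7

Best N23 to N7: N23–N7 costing 9.6
Shortest N7→N32: N7–N33–N32 = 2.1
Total via N7: 9.6 + 2.1 = 11.7.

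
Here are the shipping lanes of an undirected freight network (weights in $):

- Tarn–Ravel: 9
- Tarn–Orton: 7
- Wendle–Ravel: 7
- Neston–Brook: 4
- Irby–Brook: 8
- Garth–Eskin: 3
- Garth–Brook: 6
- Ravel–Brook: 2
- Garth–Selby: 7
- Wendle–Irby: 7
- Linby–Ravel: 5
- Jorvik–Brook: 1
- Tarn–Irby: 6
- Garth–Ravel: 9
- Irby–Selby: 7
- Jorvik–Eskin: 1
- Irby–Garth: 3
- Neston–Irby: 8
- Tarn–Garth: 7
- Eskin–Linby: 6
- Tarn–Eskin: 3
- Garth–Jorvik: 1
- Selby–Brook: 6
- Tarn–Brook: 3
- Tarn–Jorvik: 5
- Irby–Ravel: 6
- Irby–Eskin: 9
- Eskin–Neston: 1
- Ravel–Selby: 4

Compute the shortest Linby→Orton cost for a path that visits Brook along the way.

$17

Shortest Linby→Brook: Linby → Ravel → Brook = 7
Best Brook to Orton: Brook → Tarn → Orton costing 10
Total via Brook: 7 + 10 = $17.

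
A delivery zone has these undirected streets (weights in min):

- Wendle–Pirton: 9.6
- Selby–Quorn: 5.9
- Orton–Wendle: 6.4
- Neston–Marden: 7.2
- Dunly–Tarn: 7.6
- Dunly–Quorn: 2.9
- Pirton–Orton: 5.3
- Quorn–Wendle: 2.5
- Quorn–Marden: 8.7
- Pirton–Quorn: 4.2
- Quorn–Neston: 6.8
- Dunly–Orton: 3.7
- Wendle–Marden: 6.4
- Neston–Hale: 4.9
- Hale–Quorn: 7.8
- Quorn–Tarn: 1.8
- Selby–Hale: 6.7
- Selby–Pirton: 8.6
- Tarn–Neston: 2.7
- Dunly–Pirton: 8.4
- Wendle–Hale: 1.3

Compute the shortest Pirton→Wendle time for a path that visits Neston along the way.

14.9 min

Shortest Pirton→Neston: Pirton → Quorn → Tarn → Neston = 8.7
Shortest Neston→Wendle: Neston → Hale → Wendle = 6.2
Total via Neston: 8.7 + 6.2 = 14.9 min.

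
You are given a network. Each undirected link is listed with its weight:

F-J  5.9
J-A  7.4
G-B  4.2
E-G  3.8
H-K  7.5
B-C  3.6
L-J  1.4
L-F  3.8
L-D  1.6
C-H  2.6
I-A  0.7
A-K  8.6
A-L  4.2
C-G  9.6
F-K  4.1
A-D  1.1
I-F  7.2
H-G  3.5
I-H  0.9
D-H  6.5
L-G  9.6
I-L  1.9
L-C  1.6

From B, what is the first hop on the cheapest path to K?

C

Compare a few routes:
B - C - H - K: 3.6+2.6+7.5 = 13.7
B - C - L - F - K: 3.6+1.6+3.8+4.1 = 13.1
Cheapest is B - C - L - F - K at 13.1.
So from B the first move is to C.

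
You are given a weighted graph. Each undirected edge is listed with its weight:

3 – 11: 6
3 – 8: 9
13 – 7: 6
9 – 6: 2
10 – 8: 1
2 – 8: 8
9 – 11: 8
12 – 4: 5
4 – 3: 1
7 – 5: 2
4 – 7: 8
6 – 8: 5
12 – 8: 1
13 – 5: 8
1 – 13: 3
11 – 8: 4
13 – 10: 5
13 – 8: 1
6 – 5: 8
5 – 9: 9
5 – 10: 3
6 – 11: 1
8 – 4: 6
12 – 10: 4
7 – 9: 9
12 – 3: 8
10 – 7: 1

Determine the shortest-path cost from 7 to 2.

Settle nodes by increasing distance from 7:
7: 0
10: 1  (via 7)
5: 2  (via 7)
8: 2  (via 10)
12: 3  (via 8)
13: 3  (via 8)
1: 6  (via 13)
11: 6  (via 8)
6: 7  (via 8)
4: 8  (via 7)
3: 9  (via 4)
9: 9  (via 7)
2: 10  (via 8)
Shortest route: 7 → 10 → 8 → 2 = 10.

10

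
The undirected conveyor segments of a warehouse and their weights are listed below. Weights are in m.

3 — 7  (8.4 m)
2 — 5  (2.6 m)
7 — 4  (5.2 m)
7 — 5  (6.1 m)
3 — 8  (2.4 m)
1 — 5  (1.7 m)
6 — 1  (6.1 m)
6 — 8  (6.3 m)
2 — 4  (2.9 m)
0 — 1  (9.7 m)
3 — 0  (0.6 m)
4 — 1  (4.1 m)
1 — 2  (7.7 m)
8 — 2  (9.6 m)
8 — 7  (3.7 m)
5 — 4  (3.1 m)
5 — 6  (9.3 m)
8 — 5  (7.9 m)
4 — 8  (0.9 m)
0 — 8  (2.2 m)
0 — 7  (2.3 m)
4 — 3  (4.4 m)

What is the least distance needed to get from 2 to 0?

Compare a few routes:
2–4–8–0: 2.9+0.9+2.2 = 6
2–4–8–3–0: 2.9+0.9+2.4+0.6 = 6.8
The minimum is 6 m via 2–4–8–0.

6 m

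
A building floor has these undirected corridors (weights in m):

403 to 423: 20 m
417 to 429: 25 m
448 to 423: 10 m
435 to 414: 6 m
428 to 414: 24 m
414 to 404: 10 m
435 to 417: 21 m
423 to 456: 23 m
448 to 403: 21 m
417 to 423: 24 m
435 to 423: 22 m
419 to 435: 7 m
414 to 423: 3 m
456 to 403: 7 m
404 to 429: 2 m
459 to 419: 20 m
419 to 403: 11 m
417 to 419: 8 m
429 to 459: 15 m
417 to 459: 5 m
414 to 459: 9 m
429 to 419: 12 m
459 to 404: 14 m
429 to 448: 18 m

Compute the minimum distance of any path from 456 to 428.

50 m

Compare a few routes:
456 → 403 → 419 → 417 → 459 → 414 → 428: 7+11+8+5+9+24 = 64
456 → 423 → 414 → 428: 23+3+24 = 50
456 → 403 → 419 → 435 → 414 → 428: 7+11+7+6+24 = 55
456 → 403 → 423 → 414 → 428: 7+20+3+24 = 54
Cheapest is 456 → 423 → 414 → 428 at 50 m.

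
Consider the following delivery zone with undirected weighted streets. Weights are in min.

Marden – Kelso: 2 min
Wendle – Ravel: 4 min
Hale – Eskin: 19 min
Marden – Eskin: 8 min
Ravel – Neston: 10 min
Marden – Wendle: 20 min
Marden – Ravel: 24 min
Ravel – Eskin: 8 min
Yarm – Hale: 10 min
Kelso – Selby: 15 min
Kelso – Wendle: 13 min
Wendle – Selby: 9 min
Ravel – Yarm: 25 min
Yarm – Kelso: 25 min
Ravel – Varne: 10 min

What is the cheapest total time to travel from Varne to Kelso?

Running Dijkstra from Varne:
Varne: 0
Ravel: 10  (via Varne)
Wendle: 14  (via Ravel)
Eskin: 18  (via Ravel)
Neston: 20  (via Ravel)
Selby: 23  (via Wendle)
Marden: 26  (via Eskin)
Kelso: 27  (via Wendle)
Shortest route: Varne → Ravel → Wendle → Kelso = 27 min.

27 min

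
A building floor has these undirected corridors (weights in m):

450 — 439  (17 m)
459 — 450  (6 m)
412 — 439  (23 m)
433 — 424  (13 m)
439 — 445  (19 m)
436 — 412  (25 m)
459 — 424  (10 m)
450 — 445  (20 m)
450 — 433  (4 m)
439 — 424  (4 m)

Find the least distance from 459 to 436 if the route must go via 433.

Best 459 to 433: 459–450–433 costing 10
Shortest 433→436: 433–424–439–412–436 = 65
Total via 433: 10 + 65 = 75 m.

75 m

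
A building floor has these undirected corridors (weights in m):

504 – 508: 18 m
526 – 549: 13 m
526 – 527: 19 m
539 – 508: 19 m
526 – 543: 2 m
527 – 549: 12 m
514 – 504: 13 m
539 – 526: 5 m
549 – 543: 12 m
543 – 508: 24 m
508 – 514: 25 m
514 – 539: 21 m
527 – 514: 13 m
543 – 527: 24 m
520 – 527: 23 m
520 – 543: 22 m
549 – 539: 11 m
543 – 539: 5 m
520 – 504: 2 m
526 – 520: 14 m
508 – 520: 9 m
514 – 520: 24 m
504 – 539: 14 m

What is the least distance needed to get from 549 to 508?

Running Dijkstra from 549:
549: 0
539: 11  (via 549)
527: 12  (via 549)
543: 12  (via 549)
526: 13  (via 549)
514: 25  (via 527)
504: 25  (via 539)
520: 27  (via 526)
508: 30  (via 539)
Shortest route: 549–539–508 = 30 m.

30 m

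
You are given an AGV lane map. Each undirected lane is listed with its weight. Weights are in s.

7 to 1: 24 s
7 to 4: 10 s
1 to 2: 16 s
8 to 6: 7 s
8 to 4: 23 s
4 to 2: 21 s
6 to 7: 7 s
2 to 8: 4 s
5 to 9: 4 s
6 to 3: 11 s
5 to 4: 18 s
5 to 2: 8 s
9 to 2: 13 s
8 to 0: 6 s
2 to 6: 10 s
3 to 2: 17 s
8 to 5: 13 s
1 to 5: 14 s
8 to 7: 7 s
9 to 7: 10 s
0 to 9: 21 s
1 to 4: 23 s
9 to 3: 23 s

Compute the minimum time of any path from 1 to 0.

Shortest distances from 1:
1: 0
5: 14  (via 1)
2: 16  (via 1)
9: 18  (via 5)
8: 20  (via 2)
4: 23  (via 1)
7: 24  (via 1)
0: 26  (via 8)
Shortest route: 1–2–8–0 = 26 s.

26 s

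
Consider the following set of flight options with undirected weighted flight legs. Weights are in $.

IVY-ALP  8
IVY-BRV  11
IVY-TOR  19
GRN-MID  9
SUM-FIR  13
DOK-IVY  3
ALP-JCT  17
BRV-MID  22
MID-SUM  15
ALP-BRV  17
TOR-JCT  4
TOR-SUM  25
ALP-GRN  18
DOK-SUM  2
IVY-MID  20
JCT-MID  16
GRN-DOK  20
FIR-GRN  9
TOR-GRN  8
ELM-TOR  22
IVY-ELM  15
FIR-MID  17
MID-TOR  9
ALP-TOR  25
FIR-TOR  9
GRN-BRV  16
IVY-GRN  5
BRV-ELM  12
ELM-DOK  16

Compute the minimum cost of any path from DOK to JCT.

$20

Settle nodes by increasing distance from DOK:
DOK: 0
SUM: 2  (via DOK)
IVY: 3  (via DOK)
GRN: 8  (via IVY)
ALP: 11  (via IVY)
BRV: 14  (via IVY)
FIR: 15  (via SUM)
TOR: 16  (via GRN)
ELM: 16  (via DOK)
MID: 17  (via SUM)
JCT: 20  (via TOR)
Shortest route: DOK → IVY → GRN → TOR → JCT = $20.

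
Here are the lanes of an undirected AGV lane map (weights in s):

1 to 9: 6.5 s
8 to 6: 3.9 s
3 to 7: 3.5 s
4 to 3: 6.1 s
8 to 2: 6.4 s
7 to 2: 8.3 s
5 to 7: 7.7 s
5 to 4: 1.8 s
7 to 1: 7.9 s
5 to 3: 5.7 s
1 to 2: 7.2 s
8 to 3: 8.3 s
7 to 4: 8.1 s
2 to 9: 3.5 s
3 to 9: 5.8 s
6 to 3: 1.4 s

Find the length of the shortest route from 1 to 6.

12.8 s

Compare a few routes:
1 - 7 - 3 - 6: 7.9+3.5+1.4 = 12.8
1 - 9 - 3 - 6: 6.5+5.8+1.4 = 13.7
The minimum is 12.8 s via 1 - 7 - 3 - 6.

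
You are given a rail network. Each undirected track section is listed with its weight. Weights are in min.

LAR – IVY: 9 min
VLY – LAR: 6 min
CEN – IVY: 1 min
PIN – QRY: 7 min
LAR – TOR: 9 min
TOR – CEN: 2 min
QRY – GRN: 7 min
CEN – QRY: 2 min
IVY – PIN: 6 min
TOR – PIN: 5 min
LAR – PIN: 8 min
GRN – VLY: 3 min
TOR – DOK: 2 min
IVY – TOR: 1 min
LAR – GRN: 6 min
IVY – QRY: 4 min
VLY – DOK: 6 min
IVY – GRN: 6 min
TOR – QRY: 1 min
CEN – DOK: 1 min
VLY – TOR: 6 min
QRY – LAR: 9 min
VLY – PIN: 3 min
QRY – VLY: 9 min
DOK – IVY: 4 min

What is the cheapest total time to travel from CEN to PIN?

7 min

Running Dijkstra from CEN:
CEN: 0
DOK: 1  (via CEN)
IVY: 1  (via CEN)
TOR: 2  (via CEN)
QRY: 2  (via CEN)
VLY: 7  (via DOK)
PIN: 7  (via IVY)
Shortest route: CEN–IVY–PIN = 7 min.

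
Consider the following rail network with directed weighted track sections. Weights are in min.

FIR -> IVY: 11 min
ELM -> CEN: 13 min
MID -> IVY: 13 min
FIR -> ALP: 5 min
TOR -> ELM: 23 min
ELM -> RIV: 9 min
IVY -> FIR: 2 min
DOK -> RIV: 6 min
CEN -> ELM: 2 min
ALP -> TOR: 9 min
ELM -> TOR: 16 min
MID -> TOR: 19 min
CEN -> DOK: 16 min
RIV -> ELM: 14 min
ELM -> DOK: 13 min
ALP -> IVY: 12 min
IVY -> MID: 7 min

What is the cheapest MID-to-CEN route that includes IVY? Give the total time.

65 min

Shortest MID→IVY: MID–IVY = 13
Shortest IVY→CEN: IVY–FIR–ALP–TOR–ELM–CEN = 52
Total via IVY: 13 + 52 = 65 min.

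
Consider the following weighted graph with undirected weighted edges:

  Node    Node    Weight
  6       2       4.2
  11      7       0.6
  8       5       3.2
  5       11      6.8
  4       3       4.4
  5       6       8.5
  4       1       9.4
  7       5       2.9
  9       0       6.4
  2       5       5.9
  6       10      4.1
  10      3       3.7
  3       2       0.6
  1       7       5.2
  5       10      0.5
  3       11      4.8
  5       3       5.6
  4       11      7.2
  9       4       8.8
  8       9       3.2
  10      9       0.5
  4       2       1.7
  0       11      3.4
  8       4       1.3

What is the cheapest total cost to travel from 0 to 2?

8.8

Shortest distances from 0:
0: 0
11: 3.4  (via 0)
7: 4  (via 11)
9: 6.4  (via 0)
5: 6.9  (via 7)
10: 6.9  (via 9)
3: 8.2  (via 11)
2: 8.8  (via 3)
Shortest route: 0 → 11 → 3 → 2 = 8.8.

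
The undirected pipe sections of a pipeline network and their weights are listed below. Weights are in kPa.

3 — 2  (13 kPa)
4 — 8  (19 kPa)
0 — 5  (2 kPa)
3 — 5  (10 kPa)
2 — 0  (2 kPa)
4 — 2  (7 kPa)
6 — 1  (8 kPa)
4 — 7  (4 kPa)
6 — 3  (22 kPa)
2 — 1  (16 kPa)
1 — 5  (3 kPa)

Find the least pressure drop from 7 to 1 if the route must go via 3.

Shortest 7→3: 7 → 4 → 2 → 3 = 24
Shortest 3→1: 3 → 5 → 1 = 13
Total via 3: 24 + 13 = 37 kPa.

37 kPa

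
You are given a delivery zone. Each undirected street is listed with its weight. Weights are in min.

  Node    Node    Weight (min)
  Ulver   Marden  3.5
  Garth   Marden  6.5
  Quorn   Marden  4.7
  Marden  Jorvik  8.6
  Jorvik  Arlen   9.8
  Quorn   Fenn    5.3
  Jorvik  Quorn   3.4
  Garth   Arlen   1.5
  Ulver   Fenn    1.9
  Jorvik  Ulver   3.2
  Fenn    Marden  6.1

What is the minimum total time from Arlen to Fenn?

Compare a few routes:
Arlen–Garth–Marden–Fenn: 1.5+6.5+6.1 = 14.1
Arlen–Garth–Marden–Ulver–Fenn: 1.5+6.5+3.5+1.9 = 13.4
Cheapest is Arlen–Garth–Marden–Ulver–Fenn at 13.4 min.

13.4 min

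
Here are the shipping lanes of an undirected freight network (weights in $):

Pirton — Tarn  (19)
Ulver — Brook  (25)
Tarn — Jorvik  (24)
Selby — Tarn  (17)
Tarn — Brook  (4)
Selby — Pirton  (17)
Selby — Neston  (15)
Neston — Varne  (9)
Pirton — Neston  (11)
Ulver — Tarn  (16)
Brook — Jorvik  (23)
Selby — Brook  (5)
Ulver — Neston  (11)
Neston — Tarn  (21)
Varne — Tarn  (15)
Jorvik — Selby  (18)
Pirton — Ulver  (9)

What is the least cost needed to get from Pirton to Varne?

Candidate routes:
Pirton - Ulver - Neston - Varne: 9+11+9 = 29
Pirton - Tarn - Varne: 19+15 = 34
Pirton - Ulver - Tarn - Varne: 9+16+15 = 40
Pirton - Neston - Varne: 11+9 = 20
The minimum is $20 via Pirton - Neston - Varne.

$20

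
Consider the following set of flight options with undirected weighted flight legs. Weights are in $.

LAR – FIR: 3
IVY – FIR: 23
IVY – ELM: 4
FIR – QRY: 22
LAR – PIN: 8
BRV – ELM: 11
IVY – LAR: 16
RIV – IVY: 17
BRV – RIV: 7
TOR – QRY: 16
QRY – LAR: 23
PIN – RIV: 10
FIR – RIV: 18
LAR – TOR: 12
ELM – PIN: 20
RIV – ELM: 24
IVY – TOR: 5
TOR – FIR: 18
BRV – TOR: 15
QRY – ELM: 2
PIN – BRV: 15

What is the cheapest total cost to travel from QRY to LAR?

Compare a few routes:
QRY → ELM → IVY → LAR: 2+4+16 = 22
QRY → ELM → IVY → TOR → LAR: 2+4+5+12 = 23
QRY → LAR: 23 = 23
The minimum is $22 via QRY → ELM → IVY → LAR.

$22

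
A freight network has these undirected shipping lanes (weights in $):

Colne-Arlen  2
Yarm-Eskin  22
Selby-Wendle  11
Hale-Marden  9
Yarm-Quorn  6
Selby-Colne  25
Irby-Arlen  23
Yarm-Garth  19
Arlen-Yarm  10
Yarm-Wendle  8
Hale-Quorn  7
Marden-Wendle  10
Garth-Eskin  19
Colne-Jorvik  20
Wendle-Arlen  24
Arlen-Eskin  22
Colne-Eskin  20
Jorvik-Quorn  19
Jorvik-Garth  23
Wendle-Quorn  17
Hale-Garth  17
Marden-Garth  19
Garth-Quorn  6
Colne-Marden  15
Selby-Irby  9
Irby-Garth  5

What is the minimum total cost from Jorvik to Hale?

$26

Shortest distances from Jorvik:
Jorvik: 0
Quorn: 19  (via Jorvik)
Colne: 20  (via Jorvik)
Arlen: 22  (via Colne)
Garth: 23  (via Jorvik)
Yarm: 25  (via Quorn)
Hale: 26  (via Quorn)
Shortest route: Jorvik–Quorn–Hale = $26.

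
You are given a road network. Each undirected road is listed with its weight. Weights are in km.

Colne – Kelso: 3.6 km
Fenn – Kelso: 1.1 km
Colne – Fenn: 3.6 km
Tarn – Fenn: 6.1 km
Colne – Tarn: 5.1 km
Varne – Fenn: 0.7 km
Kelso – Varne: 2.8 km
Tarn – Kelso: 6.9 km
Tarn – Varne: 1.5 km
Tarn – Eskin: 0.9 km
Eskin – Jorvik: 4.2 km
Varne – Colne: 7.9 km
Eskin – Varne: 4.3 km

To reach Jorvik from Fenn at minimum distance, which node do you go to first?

Candidate routes:
Fenn → Varne → Tarn → Eskin → Jorvik: 0.7+1.5+0.9+4.2 = 7.3
Fenn → Varne → Eskin → Jorvik: 0.7+4.3+4.2 = 9.2
Cheapest is Fenn → Varne → Tarn → Eskin → Jorvik at 7.3 km.
So from Fenn the first move is to Varne.

Varne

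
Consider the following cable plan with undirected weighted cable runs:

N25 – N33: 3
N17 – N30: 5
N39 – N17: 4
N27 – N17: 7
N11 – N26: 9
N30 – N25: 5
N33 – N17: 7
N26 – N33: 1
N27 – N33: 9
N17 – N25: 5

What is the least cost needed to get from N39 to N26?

Settle nodes by increasing distance from N39:
N39: 0
N17: 4  (via N39)
N30: 9  (via N17)
N25: 9  (via N17)
N33: 11  (via N17)
N27: 11  (via N17)
N26: 12  (via N33)
Shortest route: N39 → N17 → N33 → N26 = 12.

12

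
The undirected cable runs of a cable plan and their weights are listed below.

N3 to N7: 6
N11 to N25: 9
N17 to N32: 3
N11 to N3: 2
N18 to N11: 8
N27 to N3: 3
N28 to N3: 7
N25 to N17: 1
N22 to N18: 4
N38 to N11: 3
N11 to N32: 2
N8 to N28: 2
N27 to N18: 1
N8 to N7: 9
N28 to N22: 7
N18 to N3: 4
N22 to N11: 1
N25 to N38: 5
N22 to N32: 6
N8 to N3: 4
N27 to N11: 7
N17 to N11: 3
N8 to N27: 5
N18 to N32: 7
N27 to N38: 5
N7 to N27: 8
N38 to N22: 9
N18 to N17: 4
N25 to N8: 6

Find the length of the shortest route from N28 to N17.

9

Candidate routes:
N28 - N22 - N11 - N17: 7+1+3 = 11
N28 - N8 - N25 - N17: 2+6+1 = 9
N28 - N8 - N3 - N11 - N17: 2+4+2+3 = 11
N28 - N3 - N11 - N17: 7+2+3 = 12
The minimum is 9 via N28 - N8 - N25 - N17.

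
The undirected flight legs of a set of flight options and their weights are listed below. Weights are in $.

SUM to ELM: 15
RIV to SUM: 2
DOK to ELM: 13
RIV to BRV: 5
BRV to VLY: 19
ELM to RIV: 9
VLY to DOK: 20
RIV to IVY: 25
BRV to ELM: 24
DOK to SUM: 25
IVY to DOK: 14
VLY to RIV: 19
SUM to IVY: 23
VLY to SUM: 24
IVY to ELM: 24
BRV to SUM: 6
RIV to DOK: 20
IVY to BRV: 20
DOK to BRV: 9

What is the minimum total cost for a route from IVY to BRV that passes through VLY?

$53

Shortest IVY→VLY: IVY–DOK–VLY = 34
Shortest VLY→BRV: VLY–BRV = 19
Total via VLY: 34 + 19 = $53.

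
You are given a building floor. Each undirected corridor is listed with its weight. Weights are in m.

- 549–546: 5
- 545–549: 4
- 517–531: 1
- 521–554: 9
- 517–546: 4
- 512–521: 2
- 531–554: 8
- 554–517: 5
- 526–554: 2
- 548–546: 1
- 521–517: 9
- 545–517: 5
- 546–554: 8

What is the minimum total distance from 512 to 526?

13 m

Running Dijkstra from 512:
512: 0
521: 2  (via 512)
517: 11  (via 521)
554: 11  (via 521)
531: 12  (via 517)
526: 13  (via 554)
Shortest route: 512 → 521 → 554 → 526 = 13 m.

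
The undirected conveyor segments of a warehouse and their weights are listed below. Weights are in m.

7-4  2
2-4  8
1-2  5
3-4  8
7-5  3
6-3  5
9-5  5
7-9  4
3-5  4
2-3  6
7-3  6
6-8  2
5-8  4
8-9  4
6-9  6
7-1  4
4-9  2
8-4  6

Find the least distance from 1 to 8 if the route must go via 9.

12 m

Shortest 1→9: 1–7–9 = 8
Shortest 9→8: 9–8 = 4
Total via 9: 8 + 4 = 12 m.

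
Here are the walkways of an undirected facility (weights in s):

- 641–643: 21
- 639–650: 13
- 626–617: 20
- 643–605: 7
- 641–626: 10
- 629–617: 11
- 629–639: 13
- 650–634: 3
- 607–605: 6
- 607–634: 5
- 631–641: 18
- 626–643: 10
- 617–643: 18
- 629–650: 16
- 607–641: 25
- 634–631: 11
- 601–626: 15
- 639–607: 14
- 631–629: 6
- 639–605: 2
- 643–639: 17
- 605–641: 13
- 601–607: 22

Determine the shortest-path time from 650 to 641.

27 s

Shortest distances from 650:
650: 0
634: 3  (via 650)
607: 8  (via 634)
639: 13  (via 650)
631: 14  (via 634)
605: 14  (via 607)
629: 16  (via 650)
643: 21  (via 605)
617: 27  (via 629)
641: 27  (via 605)
Shortest route: 650 → 634 → 607 → 605 → 641 = 27 s.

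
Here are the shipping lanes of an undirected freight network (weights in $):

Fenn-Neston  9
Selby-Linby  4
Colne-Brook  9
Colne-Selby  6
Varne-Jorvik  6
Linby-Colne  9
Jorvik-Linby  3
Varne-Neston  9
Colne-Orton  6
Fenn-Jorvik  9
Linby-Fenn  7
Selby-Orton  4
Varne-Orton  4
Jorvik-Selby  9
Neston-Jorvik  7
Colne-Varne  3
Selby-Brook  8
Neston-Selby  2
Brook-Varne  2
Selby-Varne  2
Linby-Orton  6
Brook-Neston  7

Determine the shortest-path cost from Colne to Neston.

Candidate routes:
Colne - Selby - Neston: 6+2 = 8
Colne - Varne - Neston: 3+9 = 12
Colne - Varne - Brook - Neston: 3+2+7 = 12
Colne - Varne - Selby - Neston: 3+2+2 = 7
Cheapest is Colne - Varne - Selby - Neston at $7.

$7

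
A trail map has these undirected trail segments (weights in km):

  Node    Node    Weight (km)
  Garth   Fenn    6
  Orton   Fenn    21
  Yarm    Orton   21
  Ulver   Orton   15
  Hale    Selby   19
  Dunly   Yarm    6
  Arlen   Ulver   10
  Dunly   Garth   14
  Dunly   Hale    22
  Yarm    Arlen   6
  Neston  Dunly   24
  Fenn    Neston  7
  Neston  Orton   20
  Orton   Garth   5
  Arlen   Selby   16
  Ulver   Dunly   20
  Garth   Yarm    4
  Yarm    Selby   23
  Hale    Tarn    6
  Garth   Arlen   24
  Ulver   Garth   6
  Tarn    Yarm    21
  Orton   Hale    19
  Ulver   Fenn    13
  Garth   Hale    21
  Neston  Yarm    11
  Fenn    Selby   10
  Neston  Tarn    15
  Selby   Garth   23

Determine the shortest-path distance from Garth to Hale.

Shortest distances from Garth:
Garth: 0
Yarm: 4  (via Garth)
Orton: 5  (via Garth)
Fenn: 6  (via Garth)
Ulver: 6  (via Garth)
Dunly: 10  (via Yarm)
Arlen: 10  (via Yarm)
Neston: 13  (via Fenn)
Selby: 16  (via Fenn)
Hale: 21  (via Garth)
Shortest route: Garth → Hale = 21 km.

21 km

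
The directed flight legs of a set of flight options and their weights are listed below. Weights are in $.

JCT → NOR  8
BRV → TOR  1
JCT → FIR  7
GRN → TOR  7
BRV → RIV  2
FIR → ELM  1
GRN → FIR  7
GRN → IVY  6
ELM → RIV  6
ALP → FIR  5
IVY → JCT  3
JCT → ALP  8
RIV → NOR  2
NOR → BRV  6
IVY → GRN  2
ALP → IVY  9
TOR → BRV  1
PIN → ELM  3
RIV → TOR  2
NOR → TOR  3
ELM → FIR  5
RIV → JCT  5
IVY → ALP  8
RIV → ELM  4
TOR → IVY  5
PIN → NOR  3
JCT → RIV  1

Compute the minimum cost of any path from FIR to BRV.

$10

Compare a few routes:
FIR → ELM → RIV → NOR → TOR → BRV: 1+6+2+3+1 = 13
FIR → ELM → RIV → TOR → BRV: 1+6+2+1 = 10
Cheapest is FIR → ELM → RIV → TOR → BRV at $10.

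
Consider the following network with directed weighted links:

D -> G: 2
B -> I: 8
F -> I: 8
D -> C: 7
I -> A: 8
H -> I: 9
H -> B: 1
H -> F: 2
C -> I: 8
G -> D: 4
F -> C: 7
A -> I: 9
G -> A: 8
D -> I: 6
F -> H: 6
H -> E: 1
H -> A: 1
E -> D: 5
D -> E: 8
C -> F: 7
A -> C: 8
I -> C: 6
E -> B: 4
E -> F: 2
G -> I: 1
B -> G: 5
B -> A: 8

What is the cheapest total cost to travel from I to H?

19

Settle nodes by increasing distance from I:
I: 0
C: 6  (via I)
A: 8  (via I)
F: 13  (via C)
H: 19  (via F)
Shortest route: I → C → F → H = 19.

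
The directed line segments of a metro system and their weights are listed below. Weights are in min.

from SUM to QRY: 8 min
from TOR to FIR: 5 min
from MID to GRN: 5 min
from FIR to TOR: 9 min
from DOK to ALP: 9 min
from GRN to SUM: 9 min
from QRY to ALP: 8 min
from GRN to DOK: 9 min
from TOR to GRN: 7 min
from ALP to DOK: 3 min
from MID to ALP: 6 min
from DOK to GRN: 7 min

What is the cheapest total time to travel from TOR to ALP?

Running Dijkstra from TOR:
TOR: 0
FIR: 5  (via TOR)
GRN: 7  (via TOR)
SUM: 16  (via GRN)
DOK: 16  (via GRN)
QRY: 24  (via SUM)
ALP: 25  (via DOK)
Shortest route: TOR → GRN → DOK → ALP = 25 min.

25 min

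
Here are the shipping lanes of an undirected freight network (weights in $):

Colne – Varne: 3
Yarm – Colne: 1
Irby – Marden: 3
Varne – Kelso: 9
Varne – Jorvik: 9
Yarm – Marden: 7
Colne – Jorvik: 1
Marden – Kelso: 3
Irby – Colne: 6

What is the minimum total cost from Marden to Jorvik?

$9

Candidate routes:
Marden–Kelso–Varne–Colne–Jorvik: 3+9+3+1 = 16
Marden–Irby–Colne–Jorvik: 3+6+1 = 10
Marden–Yarm–Colne–Varne–Jorvik: 7+1+3+9 = 20
Marden–Yarm–Colne–Jorvik: 7+1+1 = 9
Cheapest is Marden–Yarm–Colne–Jorvik at $9.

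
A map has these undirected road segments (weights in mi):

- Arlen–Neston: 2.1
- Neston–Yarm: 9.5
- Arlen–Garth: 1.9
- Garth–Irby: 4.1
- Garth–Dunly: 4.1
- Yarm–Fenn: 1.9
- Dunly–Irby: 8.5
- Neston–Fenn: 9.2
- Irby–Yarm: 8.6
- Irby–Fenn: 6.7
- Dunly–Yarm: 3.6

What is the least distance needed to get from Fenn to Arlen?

11.3 mi

Enumerating some paths:
Fenn - Yarm - Dunly - Garth - Arlen: 1.9+3.6+4.1+1.9 = 11.5
Fenn - Neston - Arlen: 9.2+2.1 = 11.3
The minimum is 11.3 mi via Fenn - Neston - Arlen.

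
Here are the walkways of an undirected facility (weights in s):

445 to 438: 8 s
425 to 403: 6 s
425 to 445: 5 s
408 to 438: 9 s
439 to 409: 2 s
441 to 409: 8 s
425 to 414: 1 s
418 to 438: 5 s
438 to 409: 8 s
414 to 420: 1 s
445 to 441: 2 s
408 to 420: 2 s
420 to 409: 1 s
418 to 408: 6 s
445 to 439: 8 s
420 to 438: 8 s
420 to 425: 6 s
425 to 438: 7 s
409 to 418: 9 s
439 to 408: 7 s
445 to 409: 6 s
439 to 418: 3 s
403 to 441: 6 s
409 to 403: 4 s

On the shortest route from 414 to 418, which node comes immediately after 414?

420

Enumerating some paths:
414–420–409–439–418: 1+1+2+3 = 7
414–420–408–418: 1+2+6 = 9
414–420–409–418: 1+1+9 = 11
414–425–438–418: 1+7+5 = 13
Cheapest is 414–420–409–439–418 at 7 s.
So from 414 the first move is to 420.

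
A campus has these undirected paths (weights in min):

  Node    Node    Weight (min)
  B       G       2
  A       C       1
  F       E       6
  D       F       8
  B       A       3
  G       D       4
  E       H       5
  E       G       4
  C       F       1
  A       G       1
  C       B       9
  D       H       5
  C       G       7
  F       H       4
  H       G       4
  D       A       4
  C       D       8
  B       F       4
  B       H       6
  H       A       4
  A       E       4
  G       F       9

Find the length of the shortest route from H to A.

Candidate routes:
H → F → C → A: 4+1+1 = 6
H → A: 4 = 4
H → G → B → A: 4+2+3 = 9
H → G → A: 4+1 = 5
Cheapest is H → A at 4 min.

4 min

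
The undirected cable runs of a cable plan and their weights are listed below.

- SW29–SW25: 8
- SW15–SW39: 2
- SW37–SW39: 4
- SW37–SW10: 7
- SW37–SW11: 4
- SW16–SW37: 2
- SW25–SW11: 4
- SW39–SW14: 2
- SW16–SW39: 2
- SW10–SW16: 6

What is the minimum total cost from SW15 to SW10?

Shortest distances from SW15:
SW15: 0
SW39: 2  (via SW15)
SW16: 4  (via SW39)
SW14: 4  (via SW39)
SW37: 6  (via SW39)
SW11: 10  (via SW37)
SW10: 10  (via SW16)
Shortest route: SW15 → SW39 → SW16 → SW10 = 10.

10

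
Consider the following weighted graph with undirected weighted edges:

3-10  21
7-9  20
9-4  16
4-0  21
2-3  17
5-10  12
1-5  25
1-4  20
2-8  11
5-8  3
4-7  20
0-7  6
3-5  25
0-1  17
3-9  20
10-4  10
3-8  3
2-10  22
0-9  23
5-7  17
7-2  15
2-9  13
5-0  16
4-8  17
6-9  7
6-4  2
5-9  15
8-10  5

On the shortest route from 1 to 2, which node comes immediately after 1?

0

Enumerating some paths:
1 → 0 → 7 → 2: 17+6+15 = 38
1 → 5 → 8 → 2: 25+3+11 = 39
Cheapest is 1 → 0 → 7 → 2 at 38.
So from 1 the first move is to 0.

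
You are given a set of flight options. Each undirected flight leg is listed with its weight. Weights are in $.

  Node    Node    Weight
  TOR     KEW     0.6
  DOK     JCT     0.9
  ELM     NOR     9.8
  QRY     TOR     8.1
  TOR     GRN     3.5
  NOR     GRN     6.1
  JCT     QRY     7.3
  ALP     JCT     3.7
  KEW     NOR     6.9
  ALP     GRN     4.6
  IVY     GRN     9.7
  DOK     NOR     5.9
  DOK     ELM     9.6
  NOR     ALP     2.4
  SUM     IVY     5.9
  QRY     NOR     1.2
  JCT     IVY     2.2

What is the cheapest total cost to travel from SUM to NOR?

$14.2

Compare a few routes:
SUM–IVY–JCT–DOK–NOR: 5.9+2.2+0.9+5.9 = 14.9
SUM–IVY–JCT–ALP–NOR: 5.9+2.2+3.7+2.4 = 14.2
Cheapest is SUM–IVY–JCT–ALP–NOR at $14.2.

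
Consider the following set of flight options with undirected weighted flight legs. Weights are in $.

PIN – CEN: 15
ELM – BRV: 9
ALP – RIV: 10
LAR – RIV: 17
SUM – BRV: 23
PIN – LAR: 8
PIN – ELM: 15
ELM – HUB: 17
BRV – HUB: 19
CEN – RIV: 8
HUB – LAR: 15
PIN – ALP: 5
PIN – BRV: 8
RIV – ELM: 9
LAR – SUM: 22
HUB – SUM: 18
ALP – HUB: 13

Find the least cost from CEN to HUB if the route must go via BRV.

$42

Best CEN to BRV: CEN–PIN–BRV costing 23
Best BRV to HUB: BRV–HUB costing 19
Total via BRV: 23 + 19 = $42.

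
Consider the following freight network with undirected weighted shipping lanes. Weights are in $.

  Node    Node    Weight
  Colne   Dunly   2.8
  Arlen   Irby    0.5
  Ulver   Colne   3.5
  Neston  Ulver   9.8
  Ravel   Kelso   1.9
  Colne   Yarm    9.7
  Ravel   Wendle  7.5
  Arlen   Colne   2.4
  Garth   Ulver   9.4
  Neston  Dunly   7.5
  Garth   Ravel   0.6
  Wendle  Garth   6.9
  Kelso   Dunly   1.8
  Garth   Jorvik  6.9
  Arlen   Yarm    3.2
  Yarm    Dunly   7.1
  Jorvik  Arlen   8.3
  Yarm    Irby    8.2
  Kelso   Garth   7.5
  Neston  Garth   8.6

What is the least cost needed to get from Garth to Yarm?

$11.4

Running Dijkstra from Garth:
Garth: 0
Ravel: 0.6  (via Garth)
Kelso: 2.5  (via Ravel)
Dunly: 4.3  (via Kelso)
Wendle: 6.9  (via Garth)
Jorvik: 6.9  (via Garth)
Colne: 7.1  (via Dunly)
Neston: 8.6  (via Garth)
Ulver: 9.4  (via Garth)
Arlen: 9.5  (via Colne)
Irby: 10  (via Arlen)
Yarm: 11.4  (via Dunly)
Shortest route: Garth → Ravel → Kelso → Dunly → Yarm = $11.4.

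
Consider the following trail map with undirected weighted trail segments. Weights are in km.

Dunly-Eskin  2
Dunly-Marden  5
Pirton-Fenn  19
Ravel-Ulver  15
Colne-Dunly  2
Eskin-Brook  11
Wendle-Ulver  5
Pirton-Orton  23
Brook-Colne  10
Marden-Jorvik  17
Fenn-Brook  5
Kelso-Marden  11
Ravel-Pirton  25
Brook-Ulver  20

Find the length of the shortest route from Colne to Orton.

Running Dijkstra from Colne:
Colne: 0
Dunly: 2  (via Colne)
Eskin: 4  (via Dunly)
Marden: 7  (via Dunly)
Brook: 10  (via Colne)
Fenn: 15  (via Brook)
Kelso: 18  (via Marden)
Jorvik: 24  (via Marden)
Ulver: 30  (via Brook)
Pirton: 34  (via Fenn)
Wendle: 35  (via Ulver)
Ravel: 45  (via Ulver)
Orton: 57  (via Pirton)
Shortest route: Colne–Brook–Fenn–Pirton–Orton = 57 km.

57 km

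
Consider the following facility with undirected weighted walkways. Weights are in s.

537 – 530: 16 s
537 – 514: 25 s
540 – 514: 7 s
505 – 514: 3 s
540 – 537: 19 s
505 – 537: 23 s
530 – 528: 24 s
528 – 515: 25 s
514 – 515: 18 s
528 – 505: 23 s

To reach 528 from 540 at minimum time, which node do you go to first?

Enumerating some paths:
540–537–530–528: 19+16+24 = 59
540–514–515–528: 7+18+25 = 50
540–514–505–528: 7+3+23 = 33
540–537–505–528: 19+23+23 = 65
The minimum is 33 s via 540–514–505–528.
So from 540 the first move is to 514.

514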